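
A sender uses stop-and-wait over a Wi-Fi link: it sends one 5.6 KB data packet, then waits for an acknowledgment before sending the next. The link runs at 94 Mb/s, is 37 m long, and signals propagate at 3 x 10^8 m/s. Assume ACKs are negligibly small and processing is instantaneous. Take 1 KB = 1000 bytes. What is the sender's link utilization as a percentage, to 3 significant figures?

t_tx = L/R = 44800/94000000 = 0.000476596 s.
t_prop = 37/300000000 = 1.23333e-07 s; RTT = 2.46667e-07 s.
Cycle = t_tx + RTT = 0.000476842 s.
Utilization = t_tx / cycle = 0.000476596/0.000476842 = 99.9 %.

99.9 %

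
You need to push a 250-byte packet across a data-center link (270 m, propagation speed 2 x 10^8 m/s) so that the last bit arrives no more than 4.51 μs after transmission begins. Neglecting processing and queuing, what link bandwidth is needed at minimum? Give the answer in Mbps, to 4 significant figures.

L = 2000 bits.
Propagation delay = 270 / 200000000 = 1.35 μs.
Transmission budget = 4.51 − 1.35 = 3.16 μs.
R ≥ L / t_tx = 2000 bits / 3.16e-06 s = 632.9 Mbps.

632.9 Mbps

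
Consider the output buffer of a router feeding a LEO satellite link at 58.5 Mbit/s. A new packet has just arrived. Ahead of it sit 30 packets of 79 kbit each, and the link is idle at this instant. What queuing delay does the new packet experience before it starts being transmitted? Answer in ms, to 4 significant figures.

40.51 ms

Each queued packet: L/R = 79000/58500000 = 1.35043 ms.
30 queued → 40.5128 ms.
Queuing delay = 40.51 ms.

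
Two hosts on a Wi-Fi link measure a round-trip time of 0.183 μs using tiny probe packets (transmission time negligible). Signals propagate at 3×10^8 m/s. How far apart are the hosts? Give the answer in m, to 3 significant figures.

27.5 m

One-way propagation = RTT/2 = 0.0915 μs.
d = s × t = 300000000 × 9.15e-08 = 27.5 m.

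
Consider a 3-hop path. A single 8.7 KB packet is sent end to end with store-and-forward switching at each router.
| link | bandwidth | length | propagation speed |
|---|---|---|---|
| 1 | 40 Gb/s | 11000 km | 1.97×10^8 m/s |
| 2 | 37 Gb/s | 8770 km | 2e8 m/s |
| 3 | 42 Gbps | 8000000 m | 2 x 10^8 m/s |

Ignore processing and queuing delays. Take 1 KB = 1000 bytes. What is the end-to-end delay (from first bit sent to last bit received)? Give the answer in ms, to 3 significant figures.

L = 69600 bits.
Transmission delays (L/R per hop): 0.00174, 0.00188108, 0.00165714 ms; sum = 0.00527822 ms.
Propagation delays (d/s per hop): 55.8376, 43.85, 40 ms; sum = 139.688 ms.
End-to-end = 140 ms.

140 ms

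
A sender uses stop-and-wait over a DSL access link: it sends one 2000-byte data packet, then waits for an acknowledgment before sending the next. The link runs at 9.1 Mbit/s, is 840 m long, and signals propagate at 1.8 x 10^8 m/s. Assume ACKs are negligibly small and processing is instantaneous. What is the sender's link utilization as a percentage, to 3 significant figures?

t_tx = L/R = 16000/9100000 = 0.00175824 s.
t_prop = 840/180000000 = 4.66667e-06 s; RTT = 9.33333e-06 s.
Cycle = t_tx + RTT = 0.00176758 s.
Utilization = t_tx / cycle = 0.00175824/0.00176758 = 99.5 %.

99.5 %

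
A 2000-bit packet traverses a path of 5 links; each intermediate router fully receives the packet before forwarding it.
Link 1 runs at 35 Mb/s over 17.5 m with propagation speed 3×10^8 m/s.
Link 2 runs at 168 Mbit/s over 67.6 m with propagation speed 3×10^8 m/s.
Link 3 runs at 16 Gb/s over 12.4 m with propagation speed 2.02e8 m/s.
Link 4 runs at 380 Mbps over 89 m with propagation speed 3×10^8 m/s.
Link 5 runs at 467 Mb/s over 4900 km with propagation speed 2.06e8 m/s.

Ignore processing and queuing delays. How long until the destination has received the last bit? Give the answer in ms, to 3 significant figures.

Transmission delays (L/R per hop): 0.0571429, 0.0119048, 0.000125, 0.00526316, 0.00428266 ms; sum = 0.0787184 ms.
Propagation delays (d/s per hop): 5.83333e-05, 0.000225333, 6.13861e-05, 0.000296667, 23.7864 ms; sum = 23.787 ms.
End-to-end = 23.9 ms.

23.9 ms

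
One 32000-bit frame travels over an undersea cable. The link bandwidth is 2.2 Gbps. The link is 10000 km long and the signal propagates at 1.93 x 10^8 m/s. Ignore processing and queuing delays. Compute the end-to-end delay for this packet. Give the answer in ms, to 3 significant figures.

Transmission delay = L/R = 32000 / 2200000000 = 0.0145455 ms.
Propagation delay = d/s = 10000000 m / 193000000 m/s = 51.8135 ms.
Total = 51.8 ms.

51.8 ms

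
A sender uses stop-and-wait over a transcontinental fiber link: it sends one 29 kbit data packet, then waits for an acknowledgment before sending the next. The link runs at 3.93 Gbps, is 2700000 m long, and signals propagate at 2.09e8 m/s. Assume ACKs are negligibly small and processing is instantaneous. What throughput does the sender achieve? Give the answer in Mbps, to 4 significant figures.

1.122 Mbps

t_tx = L/R = 29000/3930000000 = 7.37913e-06 s.
t_prop = 2700000/209000000 = 0.0129187 s; RTT = 0.0258373 s.
Cycle = t_tx + RTT = 0.0258447 s.
Throughput = L / cycle = 29000 / 0.0258447 = 1.122 Mbps.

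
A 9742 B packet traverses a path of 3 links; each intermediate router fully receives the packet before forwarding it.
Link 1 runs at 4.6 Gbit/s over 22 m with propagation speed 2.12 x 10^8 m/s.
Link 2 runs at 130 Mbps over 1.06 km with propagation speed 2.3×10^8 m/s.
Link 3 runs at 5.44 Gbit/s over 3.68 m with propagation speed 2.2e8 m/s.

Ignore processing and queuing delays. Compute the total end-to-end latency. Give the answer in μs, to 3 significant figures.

L = 9742 × 8 = 77936 bits.
Transmission delays (L/R per hop): 16.9426, 599.508, 14.3265 μs; sum = 630.777 μs.
Propagation delays (d/s per hop): 0.103774, 4.6087, 0.0167273 μs; sum = 4.7292 μs.
End-to-end = 636 μs.

636 μs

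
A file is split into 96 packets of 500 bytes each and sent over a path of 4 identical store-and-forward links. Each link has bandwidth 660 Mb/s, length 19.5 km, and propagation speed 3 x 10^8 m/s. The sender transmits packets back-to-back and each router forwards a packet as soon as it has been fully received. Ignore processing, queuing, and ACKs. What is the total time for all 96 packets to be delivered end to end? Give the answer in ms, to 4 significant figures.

Per-hop transmission t_tx = L/R = 4000/660000000 = 0.00606061 ms.
Per-hop propagation t_prop = 19500/300000000 = 0.065 ms.
Pipeline fill: first packet needs 4·t_tx to clear all hops; remaining 95 packets each add one t_tx.
Total = (4+96-1)·t_tx + 4·t_prop = 99·0.00606061 + 4·0.065 = 0.8600 ms.

0.8600 ms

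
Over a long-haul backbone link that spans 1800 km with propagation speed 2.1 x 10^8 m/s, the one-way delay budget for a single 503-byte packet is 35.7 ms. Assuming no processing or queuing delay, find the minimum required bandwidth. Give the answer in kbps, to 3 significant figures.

L = 4024 bits.
Propagation delay = 1800000 / 210000000 = 8.57143 ms.
Transmission budget = 35.7 − 8.57143 = 27.1286 ms.
R ≥ L / t_tx = 4024 bits / 0.0271286 s = 148 kbps.

148 kbps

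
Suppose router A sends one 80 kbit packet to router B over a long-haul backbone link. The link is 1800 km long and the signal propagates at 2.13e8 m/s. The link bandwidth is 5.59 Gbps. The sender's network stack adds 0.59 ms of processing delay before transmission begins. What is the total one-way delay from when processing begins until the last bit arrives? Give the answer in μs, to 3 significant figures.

L = 80000 bits.
Transmission delay = L/R = 80000 / 5590000000 = 14.3113 μs.
Propagation delay = d/s = 1800000 m / 213000000 m/s = 8450.7 μs.
Plus processing delay 0.59 ms = 590 μs.
Total = 9060 μs.

9060 μs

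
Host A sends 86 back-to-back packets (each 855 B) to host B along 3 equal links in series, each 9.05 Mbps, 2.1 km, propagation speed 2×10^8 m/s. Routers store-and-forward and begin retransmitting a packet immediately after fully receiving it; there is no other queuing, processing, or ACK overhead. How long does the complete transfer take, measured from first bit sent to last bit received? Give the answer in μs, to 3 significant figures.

66500 μs

Per-hop transmission t_tx = L/R = 6840/9050000 = 755.801 μs.
Per-hop propagation t_prop = 2100/200000000 = 10.5 μs.
Pipeline fill: first packet needs 3·t_tx to clear all hops; remaining 85 packets each add one t_tx.
Total = (3+86-1)·t_tx + 3·t_prop = 88·755.801 + 3·10.5 = 66500 μs.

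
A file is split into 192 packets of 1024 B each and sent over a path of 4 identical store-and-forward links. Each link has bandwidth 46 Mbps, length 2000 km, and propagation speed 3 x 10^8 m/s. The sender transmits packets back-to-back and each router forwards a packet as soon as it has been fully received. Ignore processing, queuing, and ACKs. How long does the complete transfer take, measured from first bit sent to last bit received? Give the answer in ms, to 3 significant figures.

Per-hop transmission t_tx = L/R = 8192/46000000 = 0.178087 ms.
Per-hop propagation t_prop = 2000000/300000000 = 6.66667 ms.
Pipeline fill: first packet needs 4·t_tx to clear all hops; remaining 191 packets each add one t_tx.
Total = (4+192-1)·t_tx + 4·t_prop = 195·0.178087 + 4·6.66667 = 61.4 ms.

61.4 ms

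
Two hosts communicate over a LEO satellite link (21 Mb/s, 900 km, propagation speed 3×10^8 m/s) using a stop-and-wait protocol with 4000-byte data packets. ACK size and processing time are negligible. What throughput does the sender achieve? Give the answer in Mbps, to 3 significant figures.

4.25 Mbps

t_tx = L/R = 32000/21000000 = 0.00152381 s.
t_prop = 900000/300000000 = 0.003 s; RTT = 0.006 s.
Cycle = t_tx + RTT = 0.00752381 s.
Throughput = L / cycle = 32000 / 0.00752381 = 4.25 Mbps.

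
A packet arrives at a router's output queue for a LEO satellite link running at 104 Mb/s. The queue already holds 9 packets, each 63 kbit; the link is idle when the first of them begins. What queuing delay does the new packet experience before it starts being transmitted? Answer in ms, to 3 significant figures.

5.45 ms

Each queued packet: L/R = 63000/104000000 = 0.605769 ms.
9 queued → 5.45192 ms.
Queuing delay = 5.45 ms.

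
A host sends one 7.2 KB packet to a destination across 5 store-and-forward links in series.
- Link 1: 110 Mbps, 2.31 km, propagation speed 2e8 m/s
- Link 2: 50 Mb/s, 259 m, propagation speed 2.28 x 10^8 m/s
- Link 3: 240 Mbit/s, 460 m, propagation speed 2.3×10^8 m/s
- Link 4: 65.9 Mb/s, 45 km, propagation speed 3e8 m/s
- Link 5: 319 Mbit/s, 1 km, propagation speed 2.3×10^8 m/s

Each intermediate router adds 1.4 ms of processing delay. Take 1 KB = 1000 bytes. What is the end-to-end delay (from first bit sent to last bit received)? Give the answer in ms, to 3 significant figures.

8.74 ms

L = 57600 bits.
Transmission delays (L/R per hop): 0.523636, 1.152, 0.24, 0.874052, 0.180564 ms; sum = 2.97025 ms.
Propagation delays (d/s per hop): 0.01155, 0.00113596, 0.002, 0.15, 0.00434783 ms; sum = 0.169034 ms.
Processing at 4 router(s): 4 × 1.4 ms = 5.6 ms.
End-to-end = 8.74 ms.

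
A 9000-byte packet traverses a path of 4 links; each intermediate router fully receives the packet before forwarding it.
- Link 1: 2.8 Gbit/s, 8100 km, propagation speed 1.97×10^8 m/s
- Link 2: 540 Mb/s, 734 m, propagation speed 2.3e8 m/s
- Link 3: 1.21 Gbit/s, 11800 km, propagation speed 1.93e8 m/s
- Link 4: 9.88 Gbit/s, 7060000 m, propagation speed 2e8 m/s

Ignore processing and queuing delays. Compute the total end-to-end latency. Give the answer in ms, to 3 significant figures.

138 ms

L = 9000 × 8 = 72000 bits.
Transmission delays (L/R per hop): 0.0257143, 0.133333, 0.0595041, 0.00728745 ms; sum = 0.225839 ms.
Propagation delays (d/s per hop): 41.1168, 0.0031913, 61.1399, 35.3 ms; sum = 137.56 ms.
End-to-end = 138 ms.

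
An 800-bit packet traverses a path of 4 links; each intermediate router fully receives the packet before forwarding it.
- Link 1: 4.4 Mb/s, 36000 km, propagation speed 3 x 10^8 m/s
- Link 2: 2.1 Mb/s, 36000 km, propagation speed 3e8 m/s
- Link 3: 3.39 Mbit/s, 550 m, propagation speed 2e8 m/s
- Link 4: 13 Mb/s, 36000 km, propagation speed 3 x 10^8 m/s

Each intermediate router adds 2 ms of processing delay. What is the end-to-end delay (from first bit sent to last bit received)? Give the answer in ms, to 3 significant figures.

Transmission delays (L/R per hop): 0.181818, 0.380952, 0.235988, 0.0615385 ms; sum = 0.860297 ms.
Propagation delays (d/s per hop): 120, 120, 0.00275, 120 ms; sum = 360.003 ms.
Processing at 3 router(s): 3 × 2 ms = 6 ms.
End-to-end = 367 ms.

367 ms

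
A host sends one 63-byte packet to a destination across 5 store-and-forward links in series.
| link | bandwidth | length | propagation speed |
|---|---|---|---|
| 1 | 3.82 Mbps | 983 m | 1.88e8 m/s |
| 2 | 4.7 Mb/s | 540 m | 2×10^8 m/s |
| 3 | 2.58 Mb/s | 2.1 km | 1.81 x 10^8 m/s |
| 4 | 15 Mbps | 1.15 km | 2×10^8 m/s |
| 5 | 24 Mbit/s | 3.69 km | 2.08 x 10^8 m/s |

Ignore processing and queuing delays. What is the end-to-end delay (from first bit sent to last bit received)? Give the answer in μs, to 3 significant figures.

532 μs

L = 63 × 8 = 504 bits.
Transmission delays (L/R per hop): 131.937, 107.234, 195.349, 33.6, 21 μs; sum = 489.12 μs.
Propagation delays (d/s per hop): 5.22872, 2.7, 11.6022, 5.75, 17.7404 μs; sum = 43.0213 μs.
End-to-end = 532 μs.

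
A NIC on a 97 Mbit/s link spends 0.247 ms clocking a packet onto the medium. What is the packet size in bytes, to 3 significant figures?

L = R × t_tx = 97000000 b/s × 0.000247 s = 23959 bits.
In bytes: 23959 / 8 = 2990 bytes.

2990 bytes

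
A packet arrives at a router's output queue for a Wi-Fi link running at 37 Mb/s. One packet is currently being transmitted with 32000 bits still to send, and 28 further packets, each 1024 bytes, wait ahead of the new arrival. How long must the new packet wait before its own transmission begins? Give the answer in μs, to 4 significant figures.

7064 μs

Each queued packet: L/R = 8192/37000000 = 221.405 μs.
28 queued → 6199.35 μs.
Plus remaining 32000 bits of current packet: 864.865 μs.
Queuing delay = 7064 μs.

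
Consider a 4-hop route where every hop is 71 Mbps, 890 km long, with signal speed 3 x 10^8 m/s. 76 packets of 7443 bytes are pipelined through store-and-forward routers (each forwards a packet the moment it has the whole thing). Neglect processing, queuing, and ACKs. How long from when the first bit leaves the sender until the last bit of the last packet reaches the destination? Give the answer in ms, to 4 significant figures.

78.12 ms

Per-hop transmission t_tx = L/R = 59544/71000000 = 0.838648 ms.
Per-hop propagation t_prop = 890000/300000000 = 2.96667 ms.
Pipeline fill: first packet needs 4·t_tx to clear all hops; remaining 75 packets each add one t_tx.
Total = (4+76-1)·t_tx + 4·t_prop = 79·0.838648 + 4·2.96667 = 78.12 ms.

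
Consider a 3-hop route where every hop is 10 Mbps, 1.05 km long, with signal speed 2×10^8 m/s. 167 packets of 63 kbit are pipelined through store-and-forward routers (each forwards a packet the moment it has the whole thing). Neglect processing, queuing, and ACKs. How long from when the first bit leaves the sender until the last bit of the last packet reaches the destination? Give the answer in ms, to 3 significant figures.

1060 ms

Per-hop transmission t_tx = L/R = 63000/10000000 = 6.3 ms.
Per-hop propagation t_prop = 1050/200000000 = 0.00525 ms.
Pipeline fill: first packet needs 3·t_tx to clear all hops; remaining 166 packets each add one t_tx.
Total = (3+167-1)·t_tx + 3·t_prop = 169·6.3 + 3·0.00525 = 1060 ms.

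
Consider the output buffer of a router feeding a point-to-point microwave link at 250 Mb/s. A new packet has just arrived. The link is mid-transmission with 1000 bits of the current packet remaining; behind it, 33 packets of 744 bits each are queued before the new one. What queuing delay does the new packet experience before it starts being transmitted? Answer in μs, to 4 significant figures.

Each queued packet: L/R = 744/250000000 = 2.976 μs.
33 queued → 98.208 μs.
Plus remaining 1000 bits of current packet: 4 μs.
Queuing delay = 102.2 μs.

102.2 μs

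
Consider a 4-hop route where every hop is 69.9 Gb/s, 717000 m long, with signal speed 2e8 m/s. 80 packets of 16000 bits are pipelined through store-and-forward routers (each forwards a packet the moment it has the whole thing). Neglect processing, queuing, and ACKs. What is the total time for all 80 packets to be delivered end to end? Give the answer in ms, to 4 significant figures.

Per-hop transmission t_tx = L/R = 16000/69900000000 = 0.000228898 ms.
Per-hop propagation t_prop = 717000/200000000 = 3.585 ms.
Pipeline fill: first packet needs 4·t_tx to clear all hops; remaining 79 packets each add one t_tx.
Total = (4+80-1)·t_tx + 4·t_prop = 83·0.000228898 + 4·3.585 = 14.36 ms.

14.36 ms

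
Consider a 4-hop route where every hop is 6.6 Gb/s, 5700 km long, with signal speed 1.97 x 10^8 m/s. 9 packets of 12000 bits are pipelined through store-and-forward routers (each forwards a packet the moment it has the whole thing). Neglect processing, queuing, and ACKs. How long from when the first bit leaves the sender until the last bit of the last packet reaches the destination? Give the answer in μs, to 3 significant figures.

Per-hop transmission t_tx = L/R = 12000/6600000000 = 1.81818 μs.
Per-hop propagation t_prop = 5700000/197000000 = 28934 μs.
Pipeline fill: first packet needs 4·t_tx to clear all hops; remaining 8 packets each add one t_tx.
Total = (4+9-1)·t_tx + 4·t_prop = 12·1.81818 + 4·28934 = 116000 μs.

116000 μs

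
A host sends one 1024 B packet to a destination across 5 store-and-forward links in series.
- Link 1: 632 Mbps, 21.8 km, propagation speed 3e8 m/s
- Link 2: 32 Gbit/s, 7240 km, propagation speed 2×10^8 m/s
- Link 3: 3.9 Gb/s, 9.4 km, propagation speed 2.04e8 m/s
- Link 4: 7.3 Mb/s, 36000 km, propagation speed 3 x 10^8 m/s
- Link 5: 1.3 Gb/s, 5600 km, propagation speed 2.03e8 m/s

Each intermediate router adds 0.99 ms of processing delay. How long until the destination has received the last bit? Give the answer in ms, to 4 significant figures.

L = 1024 × 8 = 8192 bits.
Transmission delays (L/R per hop): 0.012962, 0.000256, 0.00210051, 1.12219, 0.00630154 ms; sum = 1.14381 ms.
Propagation delays (d/s per hop): 0.0726667, 36.2, 0.0460784, 120, 27.5862 ms; sum = 183.905 ms.
Processing at 4 router(s): 4 × 0.99 ms = 3.96 ms.
End-to-end = 189.0 ms.

189.0 ms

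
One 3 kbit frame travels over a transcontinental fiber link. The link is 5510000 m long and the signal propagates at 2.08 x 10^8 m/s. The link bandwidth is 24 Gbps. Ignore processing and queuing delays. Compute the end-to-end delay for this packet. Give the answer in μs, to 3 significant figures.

26500 μs

L = 3000 bits.
Transmission delay = L/R = 3000 / 24000000000 = 0.125 μs.
Propagation delay = d/s = 5510000 m / 208000000 m/s = 26490.4 μs.
Total = 26500 μs.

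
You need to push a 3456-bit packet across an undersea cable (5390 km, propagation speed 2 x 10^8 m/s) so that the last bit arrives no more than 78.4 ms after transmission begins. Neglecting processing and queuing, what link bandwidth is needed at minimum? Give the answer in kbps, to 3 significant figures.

Propagation delay = 5390000 / 200000000 = 26.95 ms.
Transmission budget = 78.4 − 26.95 = 51.45 ms.
R ≥ L / t_tx = 3456 bits / 0.05145 s = 67.2 kbps.

67.2 kbps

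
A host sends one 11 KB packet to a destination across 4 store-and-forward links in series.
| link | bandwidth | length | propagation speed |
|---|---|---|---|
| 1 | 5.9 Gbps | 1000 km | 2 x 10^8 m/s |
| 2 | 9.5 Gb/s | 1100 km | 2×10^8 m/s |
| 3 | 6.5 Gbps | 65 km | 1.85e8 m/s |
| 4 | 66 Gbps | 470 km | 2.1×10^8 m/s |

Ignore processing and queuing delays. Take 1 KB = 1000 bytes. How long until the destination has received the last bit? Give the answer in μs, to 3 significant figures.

L = 88000 bits.
Transmission delays (L/R per hop): 14.9153, 9.26316, 13.5385, 1.33333 μs; sum = 39.0502 μs.
Propagation delays (d/s per hop): 5000, 5500, 351.351, 2238.1 μs; sum = 13089.4 μs.
End-to-end = 13100 μs.

13100 μs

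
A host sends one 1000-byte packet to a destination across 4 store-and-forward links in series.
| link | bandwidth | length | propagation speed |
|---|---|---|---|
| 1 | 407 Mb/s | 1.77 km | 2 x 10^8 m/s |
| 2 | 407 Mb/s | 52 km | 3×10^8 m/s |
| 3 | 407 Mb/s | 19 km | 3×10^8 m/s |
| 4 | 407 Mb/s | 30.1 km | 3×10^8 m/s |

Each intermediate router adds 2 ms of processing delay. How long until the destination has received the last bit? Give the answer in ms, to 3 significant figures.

L = 1000 × 8 = 8000 bits.
Transmission delay per hop = L/R = 8000/407000000 = 0.019656 ms; 4 hops → 0.0786241 ms.
Propagation delays (d/s per hop): 0.00885, 0.173333, 0.0633333, 0.100333 ms; sum = 0.34585 ms.
Processing at 3 router(s): 3 × 2 ms = 6 ms.
End-to-end = 6.42 ms.

6.42 ms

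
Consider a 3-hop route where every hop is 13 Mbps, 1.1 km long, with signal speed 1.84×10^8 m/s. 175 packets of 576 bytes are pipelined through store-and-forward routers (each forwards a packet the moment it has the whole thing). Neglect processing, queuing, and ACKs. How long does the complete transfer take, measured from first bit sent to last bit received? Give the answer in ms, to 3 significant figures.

62.8 ms

Per-hop transmission t_tx = L/R = 4608/13000000 = 0.354462 ms.
Per-hop propagation t_prop = 1100/184000000 = 0.00597826 ms.
Pipeline fill: first packet needs 3·t_tx to clear all hops; remaining 174 packets each add one t_tx.
Total = (3+175-1)·t_tx + 3·t_prop = 177·0.354462 + 3·0.00597826 = 62.8 ms.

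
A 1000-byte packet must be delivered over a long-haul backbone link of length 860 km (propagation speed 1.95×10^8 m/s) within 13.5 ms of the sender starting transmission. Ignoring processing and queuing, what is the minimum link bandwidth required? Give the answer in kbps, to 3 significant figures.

880 kbps

L = 8000 bits.
Propagation delay = 860000 / 195000000 = 4.41026 ms.
Transmission budget = 13.5 − 4.41026 = 9.08974 ms.
R ≥ L / t_tx = 8000 bits / 0.00908974 s = 880 kbps.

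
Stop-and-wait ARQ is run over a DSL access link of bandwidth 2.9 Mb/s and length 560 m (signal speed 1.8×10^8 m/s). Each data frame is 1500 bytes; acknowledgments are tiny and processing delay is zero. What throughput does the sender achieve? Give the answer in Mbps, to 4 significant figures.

t_tx = L/R = 12000/2900000 = 0.00413793 s.
t_prop = 560/180000000 = 3.11111e-06 s; RTT = 6.22222e-06 s.
Cycle = t_tx + RTT = 0.00414415 s.
Throughput = L / cycle = 12000 / 0.00414415 = 2.896 Mbps.

2.896 Mbps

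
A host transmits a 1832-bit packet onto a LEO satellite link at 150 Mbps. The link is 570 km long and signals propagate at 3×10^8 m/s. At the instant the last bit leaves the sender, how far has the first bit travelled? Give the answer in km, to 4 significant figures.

t_tx = L/R = 1832/150000000 = 1.22133e-05 s.
Distance = s × t_tx = 300000000 × 1.22133e-05 = 3.664 km.

3.664 km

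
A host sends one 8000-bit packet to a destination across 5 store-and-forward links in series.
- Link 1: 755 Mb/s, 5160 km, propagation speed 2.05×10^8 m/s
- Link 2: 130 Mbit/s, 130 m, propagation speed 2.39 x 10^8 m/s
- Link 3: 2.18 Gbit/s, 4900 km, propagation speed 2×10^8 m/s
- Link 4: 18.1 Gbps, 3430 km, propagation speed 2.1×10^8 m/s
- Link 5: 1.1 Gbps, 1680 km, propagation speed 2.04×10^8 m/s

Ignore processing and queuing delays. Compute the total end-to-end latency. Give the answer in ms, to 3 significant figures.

74.3 ms

Transmission delays (L/R per hop): 0.010596, 0.0615385, 0.00366972, 0.000441989, 0.00727273 ms; sum = 0.0835189 ms.
Propagation delays (d/s per hop): 25.1707, 0.000543933, 24.5, 16.3333, 8.23529 ms; sum = 74.2399 ms.
End-to-end = 74.3 ms.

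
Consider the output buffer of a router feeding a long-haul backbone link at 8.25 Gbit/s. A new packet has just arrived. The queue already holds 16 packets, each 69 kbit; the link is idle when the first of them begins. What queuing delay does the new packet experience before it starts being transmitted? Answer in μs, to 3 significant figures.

Each queued packet: L/R = 69000/8250000000 = 8.36364 μs.
16 queued → 133.818 μs.
Queuing delay = 134 μs.

134 μs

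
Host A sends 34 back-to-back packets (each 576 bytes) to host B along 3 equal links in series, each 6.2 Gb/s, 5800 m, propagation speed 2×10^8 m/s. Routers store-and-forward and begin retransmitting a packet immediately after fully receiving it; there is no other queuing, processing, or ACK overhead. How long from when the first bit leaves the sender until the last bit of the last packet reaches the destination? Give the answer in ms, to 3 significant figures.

Per-hop transmission t_tx = L/R = 4608/6200000000 = 0.000743226 ms.
Per-hop propagation t_prop = 5800/200000000 = 0.029 ms.
Pipeline fill: first packet needs 3·t_tx to clear all hops; remaining 33 packets each add one t_tx.
Total = (3+34-1)·t_tx + 3·t_prop = 36·0.000743226 + 3·0.029 = 0.114 ms.

0.114 ms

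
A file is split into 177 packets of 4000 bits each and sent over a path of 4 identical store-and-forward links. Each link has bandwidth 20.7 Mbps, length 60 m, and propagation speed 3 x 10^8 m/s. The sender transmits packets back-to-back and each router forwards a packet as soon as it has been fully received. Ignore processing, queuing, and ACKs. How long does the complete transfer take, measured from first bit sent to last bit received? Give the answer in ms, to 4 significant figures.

34.78 ms

Per-hop transmission t_tx = L/R = 4000/20700000 = 0.193237 ms.
Per-hop propagation t_prop = 60/300000000 = 0.0002 ms.
Pipeline fill: first packet needs 4·t_tx to clear all hops; remaining 176 packets each add one t_tx.
Total = (4+177-1)·t_tx + 4·t_prop = 180·0.193237 + 4·0.0002 = 34.78 ms.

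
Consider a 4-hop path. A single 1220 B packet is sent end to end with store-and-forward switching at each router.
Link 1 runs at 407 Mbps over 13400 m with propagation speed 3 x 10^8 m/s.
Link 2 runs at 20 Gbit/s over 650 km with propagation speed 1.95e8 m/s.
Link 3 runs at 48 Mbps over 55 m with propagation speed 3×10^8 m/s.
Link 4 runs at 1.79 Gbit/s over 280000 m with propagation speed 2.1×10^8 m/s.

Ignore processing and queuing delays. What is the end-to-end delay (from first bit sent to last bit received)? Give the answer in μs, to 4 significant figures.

4945 μs

L = 1220 × 8 = 9760 bits.
Transmission delays (L/R per hop): 23.9803, 0.488, 203.333, 5.45251 μs; sum = 233.254 μs.
Propagation delays (d/s per hop): 44.6667, 3333.33, 0.183333, 1333.33 μs; sum = 4711.52 μs.
End-to-end = 4945 μs.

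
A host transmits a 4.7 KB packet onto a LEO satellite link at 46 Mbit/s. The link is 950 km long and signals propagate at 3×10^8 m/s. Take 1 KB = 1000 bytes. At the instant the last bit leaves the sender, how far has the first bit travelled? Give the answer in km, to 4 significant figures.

245.2 km

t_tx = L/R = 37600/46000000 = 0.000817391 s.
Distance = s × t_tx = 300000000 × 0.000817391 = 245.2 km.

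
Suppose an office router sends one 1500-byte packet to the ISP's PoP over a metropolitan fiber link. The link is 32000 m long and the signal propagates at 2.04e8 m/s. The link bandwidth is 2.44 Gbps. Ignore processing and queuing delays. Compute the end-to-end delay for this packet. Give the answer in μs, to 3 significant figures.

162 μs

L = 1500 × 8 = 12000 bits.
Transmission delay = L/R = 12000 / 2440000000 = 4.91803 μs.
Propagation delay = d/s = 32000 m / 204000000 m/s = 156.863 μs.
Total = 162 μs.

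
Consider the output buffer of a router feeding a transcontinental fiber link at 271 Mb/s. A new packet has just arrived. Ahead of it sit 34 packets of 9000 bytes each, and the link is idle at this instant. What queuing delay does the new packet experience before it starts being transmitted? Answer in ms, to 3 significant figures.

9.03 ms

Each queued packet: L/R = 72000/271000000 = 0.265683 ms.
34 queued → 9.03321 ms.
Queuing delay = 9.03 ms.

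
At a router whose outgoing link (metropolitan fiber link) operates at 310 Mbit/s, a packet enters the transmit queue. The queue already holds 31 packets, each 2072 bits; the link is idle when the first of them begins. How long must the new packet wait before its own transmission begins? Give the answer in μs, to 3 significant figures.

207 μs

Each queued packet: L/R = 2072/310000000 = 6.68387 μs.
31 queued → 207.2 μs.
Queuing delay = 207 μs.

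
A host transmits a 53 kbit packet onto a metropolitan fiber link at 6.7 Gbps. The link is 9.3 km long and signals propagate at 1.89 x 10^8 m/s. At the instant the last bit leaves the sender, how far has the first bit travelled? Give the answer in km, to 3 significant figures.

t_tx = L/R = 53000/6700000000 = 7.91045e-06 s.
Distance = s × t_tx = 189000000 × 7.91045e-06 = 1.50 km.

1.50 km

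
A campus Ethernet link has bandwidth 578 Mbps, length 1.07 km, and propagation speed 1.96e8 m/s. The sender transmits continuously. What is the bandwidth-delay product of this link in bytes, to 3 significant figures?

Propagation delay = 1070 / 196000000 = 5.45918e-06 s.
BDP = R × t_prop = 578000000 × 5.45918e-06 = 3155.41 bits.
In bytes: 3155.41/8 = 394 bytes.

394 bytes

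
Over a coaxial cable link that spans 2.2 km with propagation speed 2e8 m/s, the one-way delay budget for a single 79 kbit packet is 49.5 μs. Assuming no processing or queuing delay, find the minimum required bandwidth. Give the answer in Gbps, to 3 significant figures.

Propagation delay = 2200 / 200000000 = 11 μs.
Transmission budget = 49.5 − 11 = 38.5 μs.
R ≥ L / t_tx = 79000 bits / 3.85e-05 s = 2.05 Gbps.

2.05 Gbps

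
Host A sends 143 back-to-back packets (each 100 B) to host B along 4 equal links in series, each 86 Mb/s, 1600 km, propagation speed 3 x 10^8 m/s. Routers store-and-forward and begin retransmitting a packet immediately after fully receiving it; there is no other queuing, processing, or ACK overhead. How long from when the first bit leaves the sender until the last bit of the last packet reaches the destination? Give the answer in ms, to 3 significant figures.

22.7 ms

Per-hop transmission t_tx = L/R = 800/86000000 = 0.00930233 ms.
Per-hop propagation t_prop = 1600000/300000000 = 5.33333 ms.
Pipeline fill: first packet needs 4·t_tx to clear all hops; remaining 142 packets each add one t_tx.
Total = (4+143-1)·t_tx + 4·t_prop = 146·0.00930233 + 4·5.33333 = 22.7 ms.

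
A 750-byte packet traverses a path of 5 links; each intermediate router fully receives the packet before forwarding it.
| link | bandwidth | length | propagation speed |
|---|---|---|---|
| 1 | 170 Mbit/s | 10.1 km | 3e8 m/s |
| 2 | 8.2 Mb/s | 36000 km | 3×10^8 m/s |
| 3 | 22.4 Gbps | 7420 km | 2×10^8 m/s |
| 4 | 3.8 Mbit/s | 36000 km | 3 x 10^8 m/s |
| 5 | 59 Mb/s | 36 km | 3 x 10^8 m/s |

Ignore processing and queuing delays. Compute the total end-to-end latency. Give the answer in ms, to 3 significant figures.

L = 750 × 8 = 6000 bits.
Transmission delays (L/R per hop): 0.0352941, 0.731707, 0.000267857, 1.57895, 0.101695 ms; sum = 2.44791 ms.
Propagation delays (d/s per hop): 0.0336667, 120, 37.1, 120, 0.12 ms; sum = 277.254 ms.
End-to-end = 280 ms.

280 ms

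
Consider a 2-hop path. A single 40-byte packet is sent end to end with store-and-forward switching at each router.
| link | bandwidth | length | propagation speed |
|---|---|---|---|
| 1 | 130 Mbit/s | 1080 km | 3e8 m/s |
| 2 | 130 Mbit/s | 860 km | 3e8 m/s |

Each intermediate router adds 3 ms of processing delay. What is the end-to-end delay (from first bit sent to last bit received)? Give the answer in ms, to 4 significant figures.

L = 40 × 8 = 320 bits.
Transmission delay per hop = L/R = 320/130000000 = 0.00246154 ms; 2 hops → 0.00492308 ms.
Propagation delays (d/s per hop): 3.6, 2.86667 ms; sum = 6.46667 ms.
Processing at 1 router(s): 1 × 3 ms = 3 ms.
End-to-end = 9.472 ms.

9.472 ms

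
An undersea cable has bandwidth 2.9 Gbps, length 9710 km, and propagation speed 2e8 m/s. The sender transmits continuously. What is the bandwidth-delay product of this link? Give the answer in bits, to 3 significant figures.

141000000 bits

Propagation delay = 9710000 / 200000000 = 0.04855 s.
BDP = R × t_prop = 2900000000 × 0.04855 = 140795000 bits.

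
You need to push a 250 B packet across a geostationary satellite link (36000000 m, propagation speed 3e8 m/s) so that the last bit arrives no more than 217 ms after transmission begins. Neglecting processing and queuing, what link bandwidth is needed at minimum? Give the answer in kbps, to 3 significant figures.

L = 2000 bits.
Propagation delay = 36000000 / 300000000 = 120 ms.
Transmission budget = 217 − 120 = 97 ms.
R ≥ L / t_tx = 2000 bits / 0.097 s = 20.6 kbps.

20.6 kbps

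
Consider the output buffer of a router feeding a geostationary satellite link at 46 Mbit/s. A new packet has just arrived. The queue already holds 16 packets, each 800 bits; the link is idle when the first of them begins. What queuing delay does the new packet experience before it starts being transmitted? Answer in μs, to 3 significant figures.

Each queued packet: L/R = 800/46000000 = 17.3913 μs.
16 queued → 278.261 μs.
Queuing delay = 278 μs.

278 μs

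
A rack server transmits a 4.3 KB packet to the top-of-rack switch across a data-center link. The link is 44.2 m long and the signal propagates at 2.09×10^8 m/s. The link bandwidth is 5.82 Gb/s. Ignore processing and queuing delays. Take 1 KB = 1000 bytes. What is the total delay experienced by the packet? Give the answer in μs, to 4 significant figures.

L = 34400 bits.
Transmission delay = L/R = 34400 / 5820000000 = 5.91065 μs.
Propagation delay = d/s = 44.2 m / 209000000 m/s = 0.211483 μs.
Total = 6.122 μs.

6.122 μs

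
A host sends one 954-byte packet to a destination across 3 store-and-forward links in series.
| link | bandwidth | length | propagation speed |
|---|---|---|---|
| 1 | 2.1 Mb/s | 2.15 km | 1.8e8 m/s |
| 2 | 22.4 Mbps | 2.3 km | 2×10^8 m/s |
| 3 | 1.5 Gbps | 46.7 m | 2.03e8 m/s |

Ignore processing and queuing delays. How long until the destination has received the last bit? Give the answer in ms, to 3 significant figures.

L = 954 × 8 = 7632 bits.
Transmission delays (L/R per hop): 3.63429, 0.340714, 0.005088 ms; sum = 3.98009 ms.
Propagation delays (d/s per hop): 0.0119444, 0.0115, 0.000230049 ms; sum = 0.0236745 ms.
End-to-end = 4.00 ms.

4.00 ms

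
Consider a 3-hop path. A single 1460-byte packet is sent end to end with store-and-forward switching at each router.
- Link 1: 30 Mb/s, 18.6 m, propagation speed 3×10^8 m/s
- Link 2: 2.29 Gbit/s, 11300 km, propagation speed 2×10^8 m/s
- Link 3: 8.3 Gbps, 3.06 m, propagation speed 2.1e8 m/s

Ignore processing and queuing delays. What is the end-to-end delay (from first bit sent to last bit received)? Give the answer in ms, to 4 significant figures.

56.90 ms

L = 1460 × 8 = 11680 bits.
Transmission delays (L/R per hop): 0.389333, 0.00510044, 0.00140723 ms; sum = 0.395841 ms.
Propagation delays (d/s per hop): 6.2e-05, 56.5, 1.45714e-05 ms; sum = 56.5001 ms.
End-to-end = 56.90 ms.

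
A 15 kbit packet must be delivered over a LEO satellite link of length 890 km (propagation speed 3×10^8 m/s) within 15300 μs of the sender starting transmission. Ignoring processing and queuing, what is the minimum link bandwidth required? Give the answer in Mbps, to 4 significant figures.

Propagation delay = 890000 / 300000000 = 2966.67 μs.
Transmission budget = 15300 − 2966.67 = 12333.3 μs.
R ≥ L / t_tx = 15000 bits / 0.0123333 s = 1.216 Mbps.

1.216 Mbps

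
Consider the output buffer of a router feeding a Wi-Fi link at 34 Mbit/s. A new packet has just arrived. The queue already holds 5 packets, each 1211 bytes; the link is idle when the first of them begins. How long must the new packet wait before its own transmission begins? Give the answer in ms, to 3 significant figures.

Each queued packet: L/R = 9688/34000000 = 0.284941 ms.
5 queued → 1.42471 ms.
Queuing delay = 1.42 ms.

1.42 ms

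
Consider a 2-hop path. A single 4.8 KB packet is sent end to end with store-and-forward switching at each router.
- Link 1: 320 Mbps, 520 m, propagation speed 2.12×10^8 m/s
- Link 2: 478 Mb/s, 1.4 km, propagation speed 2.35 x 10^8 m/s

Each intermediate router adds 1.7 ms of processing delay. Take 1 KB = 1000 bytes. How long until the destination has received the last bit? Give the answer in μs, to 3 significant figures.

L = 38400 bits.
Transmission delays (L/R per hop): 120, 80.3347 μs; sum = 200.335 μs.
Propagation delays (d/s per hop): 2.45283, 5.95745 μs; sum = 8.41028 μs.
Processing at 1 router(s): 1 × 1.7 ms = 1700 μs.
End-to-end = 1910 μs.

1910 μs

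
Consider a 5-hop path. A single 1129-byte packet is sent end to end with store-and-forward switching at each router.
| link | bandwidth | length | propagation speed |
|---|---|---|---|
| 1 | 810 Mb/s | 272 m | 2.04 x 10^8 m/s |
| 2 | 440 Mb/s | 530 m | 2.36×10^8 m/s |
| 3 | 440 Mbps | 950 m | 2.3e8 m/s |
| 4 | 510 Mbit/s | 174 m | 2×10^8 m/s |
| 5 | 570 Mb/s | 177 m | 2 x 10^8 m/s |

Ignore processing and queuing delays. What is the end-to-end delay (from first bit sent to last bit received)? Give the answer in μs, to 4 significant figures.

L = 1129 × 8 = 9032 bits.
Transmission delays (L/R per hop): 11.1506, 20.5273, 20.5273, 17.7098, 15.8456 μs; sum = 85.7606 μs.
Propagation delays (d/s per hop): 1.33333, 2.24576, 4.13043, 0.87, 0.885 μs; sum = 9.46453 μs.
End-to-end = 95.23 μs.

95.23 μs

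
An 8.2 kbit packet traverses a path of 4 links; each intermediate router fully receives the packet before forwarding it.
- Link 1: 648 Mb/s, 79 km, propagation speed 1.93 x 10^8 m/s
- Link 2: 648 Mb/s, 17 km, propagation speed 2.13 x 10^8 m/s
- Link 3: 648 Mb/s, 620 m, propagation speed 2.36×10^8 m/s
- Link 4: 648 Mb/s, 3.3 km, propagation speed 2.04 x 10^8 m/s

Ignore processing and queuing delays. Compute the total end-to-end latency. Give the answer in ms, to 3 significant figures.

L = 8200 bits.
Transmission delay per hop = L/R = 8200/648000000 = 0.0126543 ms; 4 hops → 0.0506173 ms.
Propagation delays (d/s per hop): 0.409326, 0.0798122, 0.00262712, 0.0161765 ms; sum = 0.507942 ms.
End-to-end = 0.559 ms.

0.559 ms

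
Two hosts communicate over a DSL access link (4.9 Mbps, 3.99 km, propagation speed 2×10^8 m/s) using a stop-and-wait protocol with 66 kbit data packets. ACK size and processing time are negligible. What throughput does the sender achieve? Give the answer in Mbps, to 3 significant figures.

t_tx = L/R = 66000/4900000 = 0.0134694 s.
t_prop = 3990/200000000 = 1.995e-05 s; RTT = 3.99e-05 s.
Cycle = t_tx + RTT = 0.0135093 s.
Throughput = L / cycle = 66000 / 0.0135093 = 4.89 Mbps.

4.89 Mbps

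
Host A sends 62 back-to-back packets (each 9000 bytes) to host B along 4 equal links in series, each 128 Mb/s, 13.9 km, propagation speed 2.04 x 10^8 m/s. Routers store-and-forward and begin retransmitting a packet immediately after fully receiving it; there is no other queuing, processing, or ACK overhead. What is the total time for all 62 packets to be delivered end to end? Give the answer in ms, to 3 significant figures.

36.8 ms

Per-hop transmission t_tx = L/R = 72000/128000000 = 0.5625 ms.
Per-hop propagation t_prop = 13900/204000000 = 0.0681373 ms.
Pipeline fill: first packet needs 4·t_tx to clear all hops; remaining 61 packets each add one t_tx.
Total = (4+62-1)·t_tx + 4·t_prop = 65·0.5625 + 4·0.0681373 = 36.8 ms.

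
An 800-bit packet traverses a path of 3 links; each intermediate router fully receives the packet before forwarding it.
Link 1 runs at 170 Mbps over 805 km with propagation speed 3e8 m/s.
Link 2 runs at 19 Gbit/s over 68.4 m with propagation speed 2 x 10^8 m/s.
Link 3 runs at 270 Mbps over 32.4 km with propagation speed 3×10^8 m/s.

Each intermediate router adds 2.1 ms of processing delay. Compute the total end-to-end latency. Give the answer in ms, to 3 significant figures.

7.00 ms

Transmission delays (L/R per hop): 0.00470588, 4.21053e-05, 0.00296296 ms; sum = 0.00771095 ms.
Propagation delays (d/s per hop): 2.68333, 0.000342, 0.108 ms; sum = 2.79168 ms.
Processing at 2 router(s): 2 × 2.1 ms = 4.2 ms.
End-to-end = 7.00 ms.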